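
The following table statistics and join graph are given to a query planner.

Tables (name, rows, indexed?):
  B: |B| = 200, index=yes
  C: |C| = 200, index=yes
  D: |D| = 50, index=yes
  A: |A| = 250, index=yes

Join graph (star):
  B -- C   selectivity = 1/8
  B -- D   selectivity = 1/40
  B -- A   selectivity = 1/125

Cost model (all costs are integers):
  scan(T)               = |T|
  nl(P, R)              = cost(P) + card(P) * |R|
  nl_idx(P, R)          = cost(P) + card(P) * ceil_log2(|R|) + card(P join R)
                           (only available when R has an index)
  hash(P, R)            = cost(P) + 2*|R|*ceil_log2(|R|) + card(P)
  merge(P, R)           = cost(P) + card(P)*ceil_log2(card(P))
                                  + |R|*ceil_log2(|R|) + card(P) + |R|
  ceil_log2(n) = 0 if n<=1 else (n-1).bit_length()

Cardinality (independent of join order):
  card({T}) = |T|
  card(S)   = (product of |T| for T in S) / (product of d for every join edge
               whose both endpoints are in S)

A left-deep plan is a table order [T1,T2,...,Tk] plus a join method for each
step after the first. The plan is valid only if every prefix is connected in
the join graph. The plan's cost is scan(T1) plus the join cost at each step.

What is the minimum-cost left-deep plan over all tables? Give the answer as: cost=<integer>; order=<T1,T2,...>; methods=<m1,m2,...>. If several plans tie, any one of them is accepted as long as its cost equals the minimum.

cost=6900; order=B,A,D,C; methods=nl_idx,hash,hash

Selinger DP (subsets sized 1..n):
  {B}: scan cost=200, card=200
  {C}: scan cost=200, card=200
  {D}: scan cost=50, card=50
  {A}: scan cost=250, card=250
  {BC}: card=5000; try (C,hash)→3600, (B,hash)→3600, (C,merge)→3800, (B,merge)→3800, (C,nl_idx)→6800, (B,nl_idx)→6800 …(+2); best=3600 via (C,hash)
  {BD}: card=250; try (B,nl_idx)→700, (D,hash)→1000, (D,nl_idx)→1650, (B,merge)→2200, (D,merge)→2350, (B,hash)→3300 …(+2); best=700 via (B,nl_idx)
  {AB}: card=400; try (A,nl_idx)→2200, (B,nl_idx)→2650, (B,hash)→3700, (A,merge)→4250, (B,merge)→4300, (A,hash)→4400 …(+2); best=2200 via (A,nl_idx)
  {BCD}: card=6250; try (C,hash)→4150, (C,merge)→4750, (C,nl_idx)→8950, (D,hash)→9200, (D,nl_idx)→39850, (C,nl)→50700 …(+2); best=4150 via (C,hash)
  {ABC}: card=10000; try (C,hash)→5800, (C,merge)→8000, (A,hash)→12600, (C,nl_idx)→15400, (A,nl_idx)→53600, (A,merge)→75850 …(+2); best=5800 via (C,hash)
  {ABD}: card=500; try (D,hash)→3200, (A,nl_idx)→3200, (A,hash)→4950, (D,nl_idx)→5100, (A,merge)→5200, (D,merge)→6550 …(+2); best=3200 via (D,hash)
  {ABCD}: card=12500; try (C,hash)→6900, (C,merge)→10000, (A,hash)→14400, (D,hash)→16400, (C,nl_idx)→19700, (A,nl_idx)→66650 …(+6); best=6900 via (C,hash)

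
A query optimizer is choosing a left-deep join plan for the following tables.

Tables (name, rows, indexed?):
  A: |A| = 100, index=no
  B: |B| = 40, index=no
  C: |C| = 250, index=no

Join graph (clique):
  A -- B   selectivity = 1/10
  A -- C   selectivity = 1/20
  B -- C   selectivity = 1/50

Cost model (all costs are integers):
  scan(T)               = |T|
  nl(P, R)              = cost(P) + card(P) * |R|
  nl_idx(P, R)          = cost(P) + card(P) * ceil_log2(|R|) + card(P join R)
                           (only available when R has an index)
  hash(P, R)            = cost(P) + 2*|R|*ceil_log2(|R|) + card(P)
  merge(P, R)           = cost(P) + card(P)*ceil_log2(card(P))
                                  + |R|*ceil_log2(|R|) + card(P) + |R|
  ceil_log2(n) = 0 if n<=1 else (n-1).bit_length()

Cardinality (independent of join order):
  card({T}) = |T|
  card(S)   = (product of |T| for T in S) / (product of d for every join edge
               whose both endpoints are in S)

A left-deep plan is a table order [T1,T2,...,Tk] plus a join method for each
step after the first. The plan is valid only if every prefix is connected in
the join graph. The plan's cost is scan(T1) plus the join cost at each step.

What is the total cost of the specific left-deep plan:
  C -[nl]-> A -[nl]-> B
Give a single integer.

step 1: scan C: cost=250, card=250
step 2: join A via nl
    card(P join A) = 250*100/(20) = 1250
    cost = 250 + 250*100 = 25250
step 3: join B via nl
    card(P join B) = 1250*40/(10*50) = 100
    cost = 25250 + 1250*40 = 75250

75250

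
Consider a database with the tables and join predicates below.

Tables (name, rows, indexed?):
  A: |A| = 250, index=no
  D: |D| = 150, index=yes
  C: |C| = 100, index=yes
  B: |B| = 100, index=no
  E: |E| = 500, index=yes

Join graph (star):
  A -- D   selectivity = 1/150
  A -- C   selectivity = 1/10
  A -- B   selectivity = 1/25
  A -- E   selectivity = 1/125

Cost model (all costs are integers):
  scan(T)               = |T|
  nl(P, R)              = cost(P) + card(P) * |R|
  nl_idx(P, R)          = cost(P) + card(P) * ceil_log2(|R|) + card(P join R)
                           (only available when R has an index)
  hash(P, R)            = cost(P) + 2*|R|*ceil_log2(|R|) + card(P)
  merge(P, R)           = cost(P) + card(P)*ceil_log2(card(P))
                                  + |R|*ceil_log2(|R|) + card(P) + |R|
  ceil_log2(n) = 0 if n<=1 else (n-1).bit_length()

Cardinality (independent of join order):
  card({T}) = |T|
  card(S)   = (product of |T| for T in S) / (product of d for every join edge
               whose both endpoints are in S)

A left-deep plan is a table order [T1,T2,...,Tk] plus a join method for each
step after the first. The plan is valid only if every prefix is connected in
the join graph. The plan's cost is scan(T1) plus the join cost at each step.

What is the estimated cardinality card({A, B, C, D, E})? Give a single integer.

Tables in S: A(250), B(100), C(100), D(150), E(500)
Edges inside S: A-D(d=150), A-C(d=10), A-B(d=25), A-E(d=125)
numerator = 250 * 100 * 100 * 150 * 500 = 187500000000
denominator = 150 * 10 * 25 * 125 = 4687500
card(S) = 187500000000 / 4687500 = 40000

40000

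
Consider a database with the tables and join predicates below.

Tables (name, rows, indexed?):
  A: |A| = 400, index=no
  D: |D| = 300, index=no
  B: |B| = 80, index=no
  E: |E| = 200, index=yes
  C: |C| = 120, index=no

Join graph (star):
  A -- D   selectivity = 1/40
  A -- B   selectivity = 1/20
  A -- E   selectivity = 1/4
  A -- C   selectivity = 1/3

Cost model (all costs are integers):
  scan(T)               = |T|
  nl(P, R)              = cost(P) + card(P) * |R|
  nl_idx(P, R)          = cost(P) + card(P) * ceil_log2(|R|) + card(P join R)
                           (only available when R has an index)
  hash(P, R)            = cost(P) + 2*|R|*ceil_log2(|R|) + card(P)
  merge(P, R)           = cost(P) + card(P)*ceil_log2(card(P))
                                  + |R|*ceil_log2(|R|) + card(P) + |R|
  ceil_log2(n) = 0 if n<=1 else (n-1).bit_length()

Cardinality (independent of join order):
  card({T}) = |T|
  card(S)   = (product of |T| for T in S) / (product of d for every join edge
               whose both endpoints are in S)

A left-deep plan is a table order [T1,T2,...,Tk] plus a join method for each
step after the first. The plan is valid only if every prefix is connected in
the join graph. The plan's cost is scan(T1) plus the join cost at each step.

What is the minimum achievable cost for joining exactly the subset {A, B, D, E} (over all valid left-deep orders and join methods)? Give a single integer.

Selinger DP over subsets of {A,B,D,E}:
  {A}: scan cost=400, card=400
  {D}: scan cost=300, card=300
  {B}: scan cost=80, card=80
  {E}: scan cost=200, card=200
  {AD}: card=3000; try (D,hash)→6200, (A,merge)→7300, (D,merge)→7400, (A,hash)→7800, (A,nl)→120300, (D,nl)→120400; best=6200 via (D,hash)
  {AB}: card=1600; try (B,hash)→1920, (A,merge)→4720, (B,merge)→5040, (A,hash)→7360, (A,nl)→32080, (B,nl)→32400; best=1920 via (B,hash)
  {AE}: card=20000; try (E,hash)→4000, (A,merge)→6000, (E,merge)→6200, (A,hash)→7600, (E,nl_idx)→23600, (A,nl)→80200 …(+1); best=4000 via (E,hash)
  {ABD}: card=12000; try (D,hash)→8920, (B,hash)→10320, (D,merge)→24120, (B,merge)→45840, (B,nl)→246200, (D,nl)→481920; best=8920 via (D,hash)
  {ADE}: card=150000; try (E,hash)→12400, (D,hash)→29400, (E,merge)→47000, (E,nl_idx)→180200, (D,merge)→327000, (E,nl)→606200 …(+1); best=12400 via (E,hash)
  {ABE}: card=80000; try (E,hash)→6720, (E,merge)→22920, (B,hash)→25120, (E,nl_idx)→94720, (E,nl)→321920, (B,merge)→324640 …(+1); best=6720 via (E,hash)
  {ABDE}: card=600000; try (E,hash)→24120, (D,hash)→92120, (B,hash)→163520, (E,merge)→190720, (E,nl_idx)→704920, (D,merge)→1449720 …(+4); best=24120 via (E,hash)

24120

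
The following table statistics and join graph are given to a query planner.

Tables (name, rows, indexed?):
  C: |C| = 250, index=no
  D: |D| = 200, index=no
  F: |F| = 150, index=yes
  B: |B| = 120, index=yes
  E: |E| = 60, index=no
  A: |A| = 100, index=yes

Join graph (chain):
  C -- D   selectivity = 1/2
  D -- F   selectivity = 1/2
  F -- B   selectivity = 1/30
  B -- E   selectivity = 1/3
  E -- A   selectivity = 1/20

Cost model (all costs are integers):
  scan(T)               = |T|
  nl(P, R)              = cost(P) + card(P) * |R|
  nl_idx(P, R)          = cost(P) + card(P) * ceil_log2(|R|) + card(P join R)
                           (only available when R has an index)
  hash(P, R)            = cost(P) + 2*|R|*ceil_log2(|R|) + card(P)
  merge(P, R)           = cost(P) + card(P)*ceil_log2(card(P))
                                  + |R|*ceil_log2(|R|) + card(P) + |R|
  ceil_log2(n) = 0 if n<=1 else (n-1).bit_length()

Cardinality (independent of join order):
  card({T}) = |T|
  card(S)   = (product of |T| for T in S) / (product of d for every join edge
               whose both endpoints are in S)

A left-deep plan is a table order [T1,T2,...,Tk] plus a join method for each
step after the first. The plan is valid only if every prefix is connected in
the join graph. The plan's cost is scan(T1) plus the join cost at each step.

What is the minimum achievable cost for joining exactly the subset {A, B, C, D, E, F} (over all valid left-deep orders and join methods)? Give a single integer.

Selinger DP over subsets of {A,B,C,D,E,F}:
  {C}: scan cost=250, card=250
  {D}: scan cost=200, card=200
  {F}: scan cost=150, card=150
  {B}: scan cost=120, card=120
  {E}: scan cost=60, card=60
  {A}: scan cost=100, card=100
  {CD}: card=25000; try (D,hash)→3700, (C,merge)→4250, (D,merge)→4300, (C,hash)→4400, (C,nl)→50200, (D,nl)→50250; best=3700 via (D,hash)
  {DF}: card=15000; try (F,hash)→2800, (D,merge)→3300, (F,merge)→3350, (D,hash)→3500, (F,nl_idx)→16800, (D,nl)→30150 …(+1); best=2800 via (F,hash)
  {BF}: card=600; try (F,nl_idx)→1680, (B,nl_idx)→1800, (B,hash)→1980, (F,merge)→2430, (B,merge)→2460, (F,hash)→2640 …(+2); best=1680 via (F,nl_idx)
  {BE}: card=2400; try (E,hash)→960, (B,merge)→1440, (E,merge)→1500, (B,hash)→1800, (B,nl_idx)→2880, (B,nl)→7260 …(+1); best=960 via (E,hash)
  {AE}: card=300; try (A,nl_idx)→780, (E,hash)→920, (A,merge)→1280, (E,merge)→1320, (A,hash)→1520, (A,nl)→6060 …(+1); best=780 via (A,nl_idx)
  {CDF}: card=1875000; try (C,hash)→21800, (F,hash)→31100, (C,merge)→230050, (F,merge)→405050, (F,nl_idx)→2078700, (C,nl)→3752800 …(+1); best=21800 via (C,hash)
  {BDF}: card=60000; try (D,hash)→5480, (D,merge)→10080, (B,hash)→19480, (D,nl)→121680, (B,nl_idx)→167800, (B,merge)→228760 …(+1); best=5480 via (D,hash)
  {BEF}: card=12000; try (E,hash)→3000, (F,hash)→5760, (E,merge)→8700, (F,nl_idx)→32160, (F,merge)→33510, (E,nl)→37680 …(+1); best=3000 via (E,hash)
  {ABE}: card=12000; try (B,hash)→2760, (B,merge)→4740, (A,hash)→4760, (B,nl_idx)→14880, (A,nl_idx)→29760, (A,merge)→32960 …(+2); best=2760 via (B,hash)
  {BCDF}: card=7500000; try (C,hash)→69480, (C,merge)→1027730, (B,hash)→1898480, (C,nl)→15005480, (B,nl_idx)→20646800, (B,merge)→41272760 …(+1); best=69480 via (C,hash)
  {BDEF}: card=1200000; try (D,hash)→18200, (E,hash)→66200, (D,merge)→184800, (E,merge)→1025900, (D,nl)→2403000, (E,nl)→3605480; best=18200 via (D,hash)
  {ABEF}: card=60000; try (A,hash)→16400, (F,hash)→17160, (A,nl_idx)→147000, (F,nl_idx)→158760, (A,merge)→183800, (F,merge)→184110 …(+2); best=16400 via (A,hash)
  {BCDEF}: card=150000000; try (C,hash)→1222200, (E,hash)→7570200, (C,merge)→26420450, (E,merge)→180069900, (C,nl)→300018200, (E,nl)→450069480; best=1222200 via (C,hash)
  {ABDEF}: card=6000000; try (D,hash)→79600, (D,merge)→1038200, (A,hash)→1219600, (D,nl)→12016400, (A,nl_idx)→14418200, (A,merge)→26419000 …(+1); best=79600 via (D,hash)
  {ABCDEF}: card=750000000; try (C,hash)→6083600, (C,merge)→144081850, (A,hash)→151223600, (C,nl)→1500079600, (A,nl_idx)→1801222200, (A,merge)→4351223000 …(+1); best=6083600 via (C,hash)

6083600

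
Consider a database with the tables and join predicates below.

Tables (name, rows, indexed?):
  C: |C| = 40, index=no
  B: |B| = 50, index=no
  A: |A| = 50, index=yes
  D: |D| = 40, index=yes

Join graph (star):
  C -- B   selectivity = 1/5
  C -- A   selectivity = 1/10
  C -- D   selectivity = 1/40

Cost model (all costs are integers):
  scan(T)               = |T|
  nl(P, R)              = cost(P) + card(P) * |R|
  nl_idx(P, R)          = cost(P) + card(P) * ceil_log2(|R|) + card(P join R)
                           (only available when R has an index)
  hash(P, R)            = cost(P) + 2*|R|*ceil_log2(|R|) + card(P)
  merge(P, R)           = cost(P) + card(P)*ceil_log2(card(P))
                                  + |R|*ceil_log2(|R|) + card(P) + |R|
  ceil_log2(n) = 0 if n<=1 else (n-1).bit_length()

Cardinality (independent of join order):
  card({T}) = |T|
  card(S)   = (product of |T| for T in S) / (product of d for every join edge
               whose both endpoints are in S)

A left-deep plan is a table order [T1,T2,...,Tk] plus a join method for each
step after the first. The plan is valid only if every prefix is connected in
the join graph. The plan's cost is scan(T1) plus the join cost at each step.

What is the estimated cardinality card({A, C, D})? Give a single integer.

200

Tables in S: A(50), C(40), D(40)
Edges inside S: C-A(d=10), C-D(d=40)
numerator = 50 * 40 * 40 = 80000
denominator = 10 * 40 = 400
card(S) = 80000 / 400 = 200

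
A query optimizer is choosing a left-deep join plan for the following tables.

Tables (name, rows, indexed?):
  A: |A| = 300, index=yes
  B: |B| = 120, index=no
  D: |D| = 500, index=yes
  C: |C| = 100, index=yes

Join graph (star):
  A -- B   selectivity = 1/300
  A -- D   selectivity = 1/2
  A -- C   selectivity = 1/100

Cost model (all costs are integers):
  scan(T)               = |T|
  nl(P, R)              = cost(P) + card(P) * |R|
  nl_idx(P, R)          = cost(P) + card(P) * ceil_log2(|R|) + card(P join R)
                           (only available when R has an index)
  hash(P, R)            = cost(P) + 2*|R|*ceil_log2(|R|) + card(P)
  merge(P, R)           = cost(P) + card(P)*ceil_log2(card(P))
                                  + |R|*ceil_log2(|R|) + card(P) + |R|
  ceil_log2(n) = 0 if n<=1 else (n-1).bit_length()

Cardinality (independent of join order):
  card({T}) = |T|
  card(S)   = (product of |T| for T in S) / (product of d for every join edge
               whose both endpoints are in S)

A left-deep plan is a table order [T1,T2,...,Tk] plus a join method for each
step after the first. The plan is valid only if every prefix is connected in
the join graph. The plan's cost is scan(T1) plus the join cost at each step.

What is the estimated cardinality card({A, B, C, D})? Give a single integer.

30000

Tables in S: A(300), B(120), C(100), D(500)
Edges inside S: A-B(d=300), A-D(d=2), A-C(d=100)
numerator = 300 * 120 * 100 * 500 = 1800000000
denominator = 300 * 2 * 100 = 60000
card(S) = 1800000000 / 60000 = 30000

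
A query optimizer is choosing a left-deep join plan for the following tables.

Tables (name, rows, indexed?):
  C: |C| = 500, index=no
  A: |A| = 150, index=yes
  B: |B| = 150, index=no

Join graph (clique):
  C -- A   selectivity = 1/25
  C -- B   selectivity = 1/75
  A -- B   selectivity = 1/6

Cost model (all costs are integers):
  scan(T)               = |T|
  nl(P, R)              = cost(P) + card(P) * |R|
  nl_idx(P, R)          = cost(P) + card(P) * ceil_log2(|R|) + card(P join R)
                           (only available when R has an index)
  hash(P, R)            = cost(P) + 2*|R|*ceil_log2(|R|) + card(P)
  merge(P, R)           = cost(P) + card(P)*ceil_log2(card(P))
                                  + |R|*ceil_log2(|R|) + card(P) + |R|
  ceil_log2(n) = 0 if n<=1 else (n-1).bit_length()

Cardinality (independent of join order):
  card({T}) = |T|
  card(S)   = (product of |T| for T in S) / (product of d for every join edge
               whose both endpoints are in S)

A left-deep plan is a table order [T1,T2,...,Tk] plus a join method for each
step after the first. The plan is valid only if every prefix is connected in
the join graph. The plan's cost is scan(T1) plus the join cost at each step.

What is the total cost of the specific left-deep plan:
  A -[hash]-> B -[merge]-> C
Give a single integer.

step 1: scan A: cost=150, card=150
step 2: join B via hash
    card(P join B) = 150*150/(6) = 3750
    cost = 150 + 2*150*8 + 150 = 2700
step 3: join C via merge
    card(P join C) = 3750*500/(25*75) = 1000
    cost = 2700 + 3750*12 + 500*9 + 3750 + 500 = 56450

56450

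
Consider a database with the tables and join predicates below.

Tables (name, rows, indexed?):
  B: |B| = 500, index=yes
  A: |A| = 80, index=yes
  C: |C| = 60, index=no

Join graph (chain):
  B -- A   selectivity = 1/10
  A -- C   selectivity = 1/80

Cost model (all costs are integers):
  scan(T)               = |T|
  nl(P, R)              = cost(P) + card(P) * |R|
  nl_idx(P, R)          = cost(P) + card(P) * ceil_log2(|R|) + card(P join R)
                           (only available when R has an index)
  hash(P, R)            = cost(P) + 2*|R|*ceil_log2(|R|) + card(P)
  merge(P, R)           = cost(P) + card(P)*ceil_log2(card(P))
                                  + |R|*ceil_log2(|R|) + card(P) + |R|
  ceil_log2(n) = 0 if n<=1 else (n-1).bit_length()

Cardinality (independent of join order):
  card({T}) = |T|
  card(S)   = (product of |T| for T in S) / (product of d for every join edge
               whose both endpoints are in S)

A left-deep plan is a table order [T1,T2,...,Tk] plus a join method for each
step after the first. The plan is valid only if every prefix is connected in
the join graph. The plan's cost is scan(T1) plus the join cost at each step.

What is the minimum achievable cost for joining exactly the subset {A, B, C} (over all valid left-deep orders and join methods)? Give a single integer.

4080

Selinger DP over subsets of {A,B,C}:
  {B}: scan cost=500, card=500
  {A}: scan cost=80, card=80
  {C}: scan cost=60, card=60
  {AB}: card=4000; try (A,hash)→2120, (B,nl_idx)→4800, (B,merge)→5720, (A,merge)→6140, (A,nl_idx)→8000, (B,hash)→9160 …(+2); best=2120 via (A,hash)
  {AC}: card=60; try (A,nl_idx)→540, (C,hash)→880, (A,merge)→1120, (C,merge)→1140, (A,hash)→1240, (A,nl)→4860 …(+1); best=540 via (A,nl_idx)
  {ABC}: card=3000; try (B,nl_idx)→4080, (B,merge)→5960, (C,hash)→6840, (B,hash)→9600, (B,nl)→30540, (C,merge)→54540 …(+1); best=4080 via (B,nl_idx)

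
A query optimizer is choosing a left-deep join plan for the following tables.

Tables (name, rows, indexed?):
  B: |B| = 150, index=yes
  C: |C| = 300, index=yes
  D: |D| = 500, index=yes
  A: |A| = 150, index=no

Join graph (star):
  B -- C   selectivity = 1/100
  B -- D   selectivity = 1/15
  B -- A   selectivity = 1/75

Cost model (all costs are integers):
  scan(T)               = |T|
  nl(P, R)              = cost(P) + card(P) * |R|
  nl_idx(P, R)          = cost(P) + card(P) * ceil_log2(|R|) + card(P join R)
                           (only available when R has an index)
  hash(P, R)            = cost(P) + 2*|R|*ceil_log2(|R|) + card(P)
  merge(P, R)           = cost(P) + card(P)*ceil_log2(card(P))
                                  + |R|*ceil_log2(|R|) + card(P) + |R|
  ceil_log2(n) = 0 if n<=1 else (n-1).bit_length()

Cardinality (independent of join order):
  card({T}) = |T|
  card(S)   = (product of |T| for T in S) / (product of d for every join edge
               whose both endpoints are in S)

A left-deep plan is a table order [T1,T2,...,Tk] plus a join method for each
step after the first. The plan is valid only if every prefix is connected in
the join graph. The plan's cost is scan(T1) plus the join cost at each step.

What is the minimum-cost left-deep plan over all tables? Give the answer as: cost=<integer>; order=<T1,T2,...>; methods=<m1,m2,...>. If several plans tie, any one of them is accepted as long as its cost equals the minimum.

cost=14700; order=B,C,A,D; methods=nl_idx,hash,hash

Selinger DP (subsets sized 1..n):
  {B}: scan cost=150, card=150
  {C}: scan cost=300, card=300
  {D}: scan cost=500, card=500
  {A}: scan cost=150, card=150
  {BC}: card=450; try (C,nl_idx)→1950, (B,hash)→3000, (B,nl_idx)→3150, (C,merge)→4500, (B,merge)→4650, (C,hash)→5700 …(+2); best=1950 via (C,nl_idx)
  {BD}: card=5000; try (B,hash)→3400, (D,merge)→6500, (D,nl_idx)→6500, (B,merge)→6850, (D,hash)→9300, (B,nl_idx)→9500 …(+2); best=3400 via (B,hash)
  {AB}: card=300; try (B,nl_idx)→1650, (B,hash)→2700, (A,hash)→2700, (B,merge)→2850, (A,merge)→2850, (B,nl)→22650 …(+1); best=1650 via (B,nl_idx)
  {BCD}: card=15000; try (D,hash)→11400, (D,merge)→11450, (C,hash)→13800, (D,nl_idx)→21000, (C,nl_idx)→63400, (C,merge)→76400 …(+2); best=11400 via (D,hash)
  {ABC}: card=900; try (A,hash)→4800, (C,nl_idx)→5250, (C,hash)→7350, (C,merge)→7650, (A,merge)→7800, (A,nl)→69450 …(+1); best=4800 via (A,hash)
  {ABD}: card=10000; try (D,merge)→9650, (A,hash)→10800, (D,hash)→10950, (D,nl_idx)→14350, (A,merge)→74750, (D,nl)→151650 …(+1); best=9650 via (D,merge)
  {ABCD}: card=30000; try (D,hash)→14700, (D,merge)→19700, (C,hash)→25050, (A,hash)→28800, (D,nl_idx)→42900, (C,nl_idx)→129650 …(+5); best=14700 via (D,hash)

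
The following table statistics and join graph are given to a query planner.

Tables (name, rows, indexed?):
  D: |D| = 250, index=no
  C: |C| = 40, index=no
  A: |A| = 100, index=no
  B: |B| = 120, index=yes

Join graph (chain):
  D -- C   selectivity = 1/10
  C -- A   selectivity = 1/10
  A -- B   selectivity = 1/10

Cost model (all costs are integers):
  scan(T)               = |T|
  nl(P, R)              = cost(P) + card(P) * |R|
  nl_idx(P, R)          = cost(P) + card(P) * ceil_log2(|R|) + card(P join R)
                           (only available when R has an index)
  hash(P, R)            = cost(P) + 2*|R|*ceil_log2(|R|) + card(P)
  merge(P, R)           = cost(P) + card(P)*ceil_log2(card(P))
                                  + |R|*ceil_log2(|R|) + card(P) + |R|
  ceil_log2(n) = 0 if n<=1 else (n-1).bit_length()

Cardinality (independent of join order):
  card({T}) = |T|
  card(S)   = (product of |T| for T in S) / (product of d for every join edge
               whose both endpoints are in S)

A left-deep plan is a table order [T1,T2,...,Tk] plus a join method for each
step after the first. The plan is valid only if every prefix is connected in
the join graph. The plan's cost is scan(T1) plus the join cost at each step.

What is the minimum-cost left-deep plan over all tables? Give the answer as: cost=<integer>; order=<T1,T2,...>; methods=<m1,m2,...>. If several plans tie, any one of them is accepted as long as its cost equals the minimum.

cost=11560; order=A,C,B,D; methods=hash,hash,hash

Selinger DP (subsets sized 1..n):
  {D}: scan cost=250, card=250
  {C}: scan cost=40, card=40
  {A}: scan cost=100, card=100
  {B}: scan cost=120, card=120
  {CD}: card=1000; try (C,hash)→980, (D,merge)→2570, (C,merge)→2780, (D,hash)→4080, (D,nl)→10040, (C,nl)→10250; best=980 via (C,hash)
  {AC}: card=400; try (C,hash)→680, (A,merge)→1120, (C,merge)→1180, (A,hash)→1480, (A,nl)→4040, (C,nl)→4100; best=680 via (C,hash)
  {AB}: card=1200; try (A,hash)→1640, (B,merge)→1860, (B,hash)→1880, (A,merge)→1880, (B,nl_idx)→2000, (B,nl)→12100 …(+1); best=1640 via (A,hash)
  {ACD}: card=10000; try (A,hash)→3380, (D,hash)→5080, (D,merge)→6930, (A,merge)→12780, (D,nl)→100680, (A,nl)→100980; best=3380 via (A,hash)
  {ABC}: card=4800; try (B,hash)→2760, (C,hash)→3320, (B,merge)→5640, (B,nl_idx)→8280, (C,merge)→16320, (B,nl)→48680 …(+1); best=2760 via (B,hash)
  {ABCD}: card=120000; try (D,hash)→11560, (B,hash)→15060, (D,merge)→72210, (B,merge)→154340, (B,nl_idx)→193380, (D,nl)→1202760 …(+1); best=11560 via (D,hash)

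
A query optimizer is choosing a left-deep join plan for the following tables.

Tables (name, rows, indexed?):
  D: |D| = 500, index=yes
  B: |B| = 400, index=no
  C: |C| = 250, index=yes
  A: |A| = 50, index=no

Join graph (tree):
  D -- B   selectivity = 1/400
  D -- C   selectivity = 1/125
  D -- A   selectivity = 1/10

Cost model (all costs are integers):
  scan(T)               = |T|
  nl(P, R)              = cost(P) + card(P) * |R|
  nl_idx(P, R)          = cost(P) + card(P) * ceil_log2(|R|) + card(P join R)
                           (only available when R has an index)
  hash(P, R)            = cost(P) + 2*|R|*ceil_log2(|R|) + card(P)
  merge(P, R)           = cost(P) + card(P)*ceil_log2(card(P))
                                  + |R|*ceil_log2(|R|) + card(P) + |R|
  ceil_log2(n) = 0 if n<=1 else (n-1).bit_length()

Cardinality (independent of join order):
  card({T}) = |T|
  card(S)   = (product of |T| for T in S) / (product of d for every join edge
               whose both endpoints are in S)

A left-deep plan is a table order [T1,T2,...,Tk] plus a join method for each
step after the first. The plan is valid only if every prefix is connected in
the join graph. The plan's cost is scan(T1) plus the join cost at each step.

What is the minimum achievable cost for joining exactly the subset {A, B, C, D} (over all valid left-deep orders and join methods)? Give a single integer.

10600

Selinger DP over subsets of {A,B,C,D}:
  {D}: scan cost=500, card=500
  {B}: scan cost=400, card=400
  {C}: scan cost=250, card=250
  {A}: scan cost=50, card=50
  {BD}: card=500; try (D,nl_idx)→4500, (B,hash)→8200, (D,merge)→9400, (B,merge)→9500, (D,hash)→9800, (D,nl)→200400 …(+1); best=4500 via (D,nl_idx)
  {CD}: card=1000; try (D,nl_idx)→3500, (C,hash)→5000, (C,nl_idx)→5500, (D,merge)→7500, (C,merge)→7750, (D,hash)→9500 …(+2); best=3500 via (D,nl_idx)
  {AD}: card=2500; try (A,hash)→1600, (D,nl_idx)→3000, (D,merge)→5400, (A,merge)→5850, (D,hash)→9100, (D,nl)→25050 …(+1); best=1600 via (A,hash)
  {BCD}: card=1000; try (C,hash)→9000, (C,nl_idx)→9500, (B,hash)→11700, (C,merge)→11750, (B,merge)→18500, (C,nl)→129500 …(+1); best=9000 via (C,hash)
  {ABD}: card=2500; try (A,hash)→5600, (A,merge)→9850, (B,hash)→11300, (A,nl)→29500, (B,merge)→38100, (B,nl)→1001600; best=5600 via (A,hash)
  {ACD}: card=5000; try (A,hash)→5100, (C,hash)→8100, (A,merge)→14850, (C,nl_idx)→26600, (C,merge)→36350, (A,nl)→53500 …(+1); best=5100 via (A,hash)
  {ABCD}: card=5000; try (A,hash)→10600, (C,hash)→12100, (B,hash)→17300, (A,merge)→20350, (C,nl_idx)→30600, (C,merge)→40350 …(+4); best=10600 via (A,hash)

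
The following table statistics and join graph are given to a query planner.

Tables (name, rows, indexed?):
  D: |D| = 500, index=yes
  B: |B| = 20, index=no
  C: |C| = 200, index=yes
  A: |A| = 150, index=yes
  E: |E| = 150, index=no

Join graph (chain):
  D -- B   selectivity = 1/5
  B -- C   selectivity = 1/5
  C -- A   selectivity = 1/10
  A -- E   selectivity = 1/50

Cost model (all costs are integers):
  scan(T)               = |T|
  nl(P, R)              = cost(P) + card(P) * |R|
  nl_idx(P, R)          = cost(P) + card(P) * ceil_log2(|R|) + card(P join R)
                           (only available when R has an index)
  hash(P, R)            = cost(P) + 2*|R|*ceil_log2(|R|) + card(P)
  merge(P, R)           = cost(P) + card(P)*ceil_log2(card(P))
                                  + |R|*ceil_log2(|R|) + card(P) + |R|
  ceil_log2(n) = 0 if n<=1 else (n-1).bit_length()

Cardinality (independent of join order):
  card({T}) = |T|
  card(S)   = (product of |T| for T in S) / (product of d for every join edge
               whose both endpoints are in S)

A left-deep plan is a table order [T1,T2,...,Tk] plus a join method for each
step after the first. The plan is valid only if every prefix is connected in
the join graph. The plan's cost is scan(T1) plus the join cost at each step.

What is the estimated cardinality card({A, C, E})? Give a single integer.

9000

Tables in S: A(150), C(200), E(150)
Edges inside S: C-A(d=10), A-E(d=50)
numerator = 150 * 200 * 150 = 4500000
denominator = 10 * 50 = 500
card(S) = 4500000 / 500 = 9000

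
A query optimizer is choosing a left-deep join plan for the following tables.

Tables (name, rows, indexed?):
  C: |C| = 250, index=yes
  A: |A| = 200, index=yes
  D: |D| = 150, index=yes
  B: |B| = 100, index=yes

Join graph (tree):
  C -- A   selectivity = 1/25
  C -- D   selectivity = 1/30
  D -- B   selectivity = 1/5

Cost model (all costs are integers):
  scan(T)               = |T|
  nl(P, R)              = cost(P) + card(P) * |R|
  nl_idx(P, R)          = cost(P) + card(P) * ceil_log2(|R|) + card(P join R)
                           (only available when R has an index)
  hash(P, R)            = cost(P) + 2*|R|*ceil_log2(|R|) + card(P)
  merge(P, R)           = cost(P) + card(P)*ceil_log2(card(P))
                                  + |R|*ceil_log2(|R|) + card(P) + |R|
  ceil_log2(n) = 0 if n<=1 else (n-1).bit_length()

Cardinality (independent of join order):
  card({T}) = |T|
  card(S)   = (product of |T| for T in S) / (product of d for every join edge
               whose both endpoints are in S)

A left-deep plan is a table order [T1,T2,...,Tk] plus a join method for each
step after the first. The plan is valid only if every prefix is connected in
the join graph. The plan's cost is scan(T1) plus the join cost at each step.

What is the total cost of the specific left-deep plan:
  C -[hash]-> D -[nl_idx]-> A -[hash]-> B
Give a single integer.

step 1: scan C: cost=250, card=250
step 2: join D via hash
    card(P join D) = 250*150/(30) = 1250
    cost = 250 + 2*150*8 + 250 = 2900
step 3: join A via nl_idx
    card(P join A) = 1250*200/(25) = 10000
    cost = 2900 + 1250*8 + 10000 = 22900
step 4: join B via hash
    card(P join B) = 10000*100/(5) = 200000
    cost = 22900 + 2*100*7 + 10000 = 34300

34300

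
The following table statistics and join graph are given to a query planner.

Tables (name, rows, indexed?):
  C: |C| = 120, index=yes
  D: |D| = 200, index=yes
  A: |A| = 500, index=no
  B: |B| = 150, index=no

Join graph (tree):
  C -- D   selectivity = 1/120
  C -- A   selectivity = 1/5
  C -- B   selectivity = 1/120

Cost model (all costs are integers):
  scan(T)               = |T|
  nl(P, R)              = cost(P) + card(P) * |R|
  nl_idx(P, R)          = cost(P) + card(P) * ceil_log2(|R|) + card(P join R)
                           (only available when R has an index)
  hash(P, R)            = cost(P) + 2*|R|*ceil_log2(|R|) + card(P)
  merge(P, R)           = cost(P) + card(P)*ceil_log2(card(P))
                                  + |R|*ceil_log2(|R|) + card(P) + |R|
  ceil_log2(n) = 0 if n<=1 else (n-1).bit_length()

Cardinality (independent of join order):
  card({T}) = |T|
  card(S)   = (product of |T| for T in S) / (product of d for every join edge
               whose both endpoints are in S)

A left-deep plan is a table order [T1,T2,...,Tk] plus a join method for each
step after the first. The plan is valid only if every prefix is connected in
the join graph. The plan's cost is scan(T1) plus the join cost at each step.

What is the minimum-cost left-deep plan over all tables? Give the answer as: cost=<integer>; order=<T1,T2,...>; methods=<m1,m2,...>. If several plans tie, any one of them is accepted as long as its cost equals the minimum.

Selinger DP (subsets sized 1..n):
  {C}: scan cost=120, card=120
  {D}: scan cost=200, card=200
  {A}: scan cost=500, card=500
  {B}: scan cost=150, card=150
  {CD}: card=200; try (D,nl_idx)→1280, (C,nl_idx)→1800, (C,hash)→2080, (D,merge)→2880, (C,merge)→2960, (D,hash)→3440 …(+2); best=1280 via (D,nl_idx)
  {AC}: card=12000; try (C,hash)→2680, (A,merge)→6080, (C,merge)→6460, (A,hash)→9240, (C,nl_idx)→16000, (A,nl)→60120 …(+1); best=2680 via (C,hash)
  {BC}: card=150; try (C,nl_idx)→1350, (C,hash)→1980, (B,merge)→2430, (C,merge)→2460, (B,hash)→2640, (B,nl)→18120 …(+1); best=1350 via (C,nl_idx)
  {ACD}: card=20000; try (A,merge)→8080, (A,hash)→10480, (D,hash)→17880, (A,nl)→101280, (D,nl_idx)→118680, (D,merge)→184480 …(+1); best=8080 via (A,merge)
  {BCD}: card=250; try (D,nl_idx)→2800, (B,hash)→3880, (B,merge)→4430, (D,merge)→4500, (D,hash)→4700, (B,nl)→31280 …(+1); best=2800 via (D,nl_idx)
  {ABC}: card=15000; try (A,merge)→7700, (A,hash)→10500, (B,hash)→17080, (A,nl)→76350, (B,merge)→184030, (B,nl)→1802680; best=7700 via (A,merge)
  {ABCD}: card=25000; try (A,merge)→10050, (A,hash)→12050, (D,hash)→25900, (B,hash)→30480, (A,nl)→127800, (D,nl_idx)→152700 …(+4); best=10050 via (A,merge)

cost=10050; order=B,C,D,A; methods=nl_idx,nl_idx,merge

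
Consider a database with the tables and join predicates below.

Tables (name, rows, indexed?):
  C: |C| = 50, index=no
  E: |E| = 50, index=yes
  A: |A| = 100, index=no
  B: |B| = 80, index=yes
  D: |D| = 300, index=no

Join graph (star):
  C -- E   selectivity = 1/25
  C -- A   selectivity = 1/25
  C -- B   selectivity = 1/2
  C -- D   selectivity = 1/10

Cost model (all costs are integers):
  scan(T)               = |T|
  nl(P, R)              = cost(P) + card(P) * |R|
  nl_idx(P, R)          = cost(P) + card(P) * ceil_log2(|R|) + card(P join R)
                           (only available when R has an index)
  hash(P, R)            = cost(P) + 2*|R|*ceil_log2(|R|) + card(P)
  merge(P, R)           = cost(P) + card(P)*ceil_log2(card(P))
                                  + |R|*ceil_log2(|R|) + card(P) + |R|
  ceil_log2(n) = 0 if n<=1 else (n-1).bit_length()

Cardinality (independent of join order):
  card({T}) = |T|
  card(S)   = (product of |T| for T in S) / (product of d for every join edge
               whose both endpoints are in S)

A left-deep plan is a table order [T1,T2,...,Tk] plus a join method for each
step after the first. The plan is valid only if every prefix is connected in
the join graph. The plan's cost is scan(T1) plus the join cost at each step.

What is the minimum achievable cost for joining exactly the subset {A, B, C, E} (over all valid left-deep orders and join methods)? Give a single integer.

Selinger DP over subsets of {A,B,C,E}:
  {C}: scan cost=50, card=50
  {E}: scan cost=50, card=50
  {A}: scan cost=100, card=100
  {B}: scan cost=80, card=80
  {CE}: card=100; try (E,nl_idx)→450, (E,hash)→700, (C,hash)→700, (E,merge)→750, (C,merge)→750, (E,nl)→2550 …(+1); best=450 via (E,nl_idx)
  {AC}: card=200; try (C,hash)→800, (A,merge)→1200, (C,merge)→1250, (A,hash)→1500, (A,nl)→5050, (C,nl)→5100; best=800 via (C,hash)
  {BC}: card=2000; try (C,hash)→760, (B,merge)→1040, (C,merge)→1070, (B,hash)→1220, (B,nl_idx)→2400, (B,nl)→4050 …(+1); best=760 via (C,hash)
  {ACE}: card=400; try (E,hash)→1600, (A,hash)→1950, (A,merge)→2050, (E,nl_idx)→2400, (E,merge)→2950, (A,nl)→10450 …(+1); best=1600 via (E,hash)
  {BCE}: card=4000; try (B,hash)→1670, (B,merge)→1890, (E,hash)→3360, (B,nl_idx)→5150, (B,nl)→8450, (E,nl_idx)→16760 …(+2); best=1670 via (B,hash)
  {ABC}: card=8000; try (B,hash)→2120, (B,merge)→3240, (A,hash)→4160, (B,nl_idx)→10200, (B,nl)→16800, (A,merge)→25560 …(+1); best=2120 via (B,hash)
  {ABCE}: card=16000; try (B,hash)→3120, (B,merge)→6240, (A,hash)→7070, (E,hash)→10720, (B,nl_idx)→20400, (B,nl)→33600 …(+5); best=3120 via (B,hash)

3120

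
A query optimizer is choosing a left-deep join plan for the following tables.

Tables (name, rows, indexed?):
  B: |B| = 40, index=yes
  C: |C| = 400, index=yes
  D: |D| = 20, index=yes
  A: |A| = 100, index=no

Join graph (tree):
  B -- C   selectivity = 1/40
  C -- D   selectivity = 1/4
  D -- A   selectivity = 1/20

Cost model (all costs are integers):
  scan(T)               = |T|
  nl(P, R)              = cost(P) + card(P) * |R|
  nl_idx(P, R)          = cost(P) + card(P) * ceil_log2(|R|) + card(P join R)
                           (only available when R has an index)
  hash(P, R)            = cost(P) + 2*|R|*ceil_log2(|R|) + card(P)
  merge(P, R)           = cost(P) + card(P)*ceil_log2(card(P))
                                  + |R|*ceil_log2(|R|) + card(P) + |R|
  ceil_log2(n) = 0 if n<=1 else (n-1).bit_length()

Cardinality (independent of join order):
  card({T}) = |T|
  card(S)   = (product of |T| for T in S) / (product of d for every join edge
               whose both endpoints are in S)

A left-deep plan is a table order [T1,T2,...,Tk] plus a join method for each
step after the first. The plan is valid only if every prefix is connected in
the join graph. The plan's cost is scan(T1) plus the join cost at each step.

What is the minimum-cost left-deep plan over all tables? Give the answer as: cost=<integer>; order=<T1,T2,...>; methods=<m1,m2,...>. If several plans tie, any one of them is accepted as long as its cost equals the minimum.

cost=4800; order=B,C,D,A; methods=nl_idx,hash,hash

Selinger DP (subsets sized 1..n):
  {B}: scan cost=40, card=40
  {C}: scan cost=400, card=400
  {D}: scan cost=20, card=20
  {A}: scan cost=100, card=100
  {BC}: card=400; try (C,nl_idx)→800, (B,hash)→1280, (B,nl_idx)→3200, (C,merge)→4320, (B,merge)→4680, (C,hash)→7280 …(+2); best=800 via (C,nl_idx)
  {CD}: card=2000; try (D,hash)→1000, (C,nl_idx)→2200, (C,merge)→4140, (D,nl_idx)→4400, (D,merge)→4520, (C,hash)→7240 …(+2); best=1000 via (D,hash)
  {AD}: card=100; try (D,hash)→400, (D,nl_idx)→700, (A,merge)→940, (D,merge)→1020, (A,hash)→1440, (A,nl)→2020 …(+1); best=400 via (D,hash)
  {BCD}: card=2000; try (D,hash)→1400, (B,hash)→3480, (D,nl_idx)→4800, (D,merge)→4920, (D,nl)→8800, (B,nl_idx)→15000 …(+2); best=1400 via (D,hash)
  {ACD}: card=10000; try (A,hash)→4400, (C,merge)→5200, (C,hash)→7700, (C,nl_idx)→11300, (A,merge)→25800, (C,nl)→40400 …(+1); best=4400 via (A,hash)
  {ABCD}: card=10000; try (A,hash)→4800, (B,hash)→14880, (A,merge)→26200, (B,nl_idx)→74400, (B,merge)→154680, (A,nl)→201400 …(+1); best=4800 via (A,hash)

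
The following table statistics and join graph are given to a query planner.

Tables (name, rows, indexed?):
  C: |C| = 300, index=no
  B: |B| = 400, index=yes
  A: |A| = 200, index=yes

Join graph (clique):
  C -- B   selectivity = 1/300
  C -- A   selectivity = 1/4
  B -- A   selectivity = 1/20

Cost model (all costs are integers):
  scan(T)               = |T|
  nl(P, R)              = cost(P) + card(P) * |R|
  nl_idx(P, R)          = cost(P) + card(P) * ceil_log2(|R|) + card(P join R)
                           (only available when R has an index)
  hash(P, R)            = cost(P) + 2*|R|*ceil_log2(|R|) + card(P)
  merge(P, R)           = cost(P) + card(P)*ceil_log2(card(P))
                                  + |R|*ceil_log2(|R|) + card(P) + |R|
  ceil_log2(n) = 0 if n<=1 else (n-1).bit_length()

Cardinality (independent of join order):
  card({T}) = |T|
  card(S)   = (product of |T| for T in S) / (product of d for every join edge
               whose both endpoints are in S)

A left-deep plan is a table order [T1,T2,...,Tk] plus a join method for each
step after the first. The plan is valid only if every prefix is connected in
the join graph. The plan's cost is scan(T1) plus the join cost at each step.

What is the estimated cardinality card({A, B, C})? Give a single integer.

Tables in S: A(200), B(400), C(300)
Edges inside S: C-B(d=300), C-A(d=4), B-A(d=20)
numerator = 200 * 400 * 300 = 24000000
denominator = 300 * 4 * 20 = 24000
card(S) = 24000000 / 24000 = 1000

1000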